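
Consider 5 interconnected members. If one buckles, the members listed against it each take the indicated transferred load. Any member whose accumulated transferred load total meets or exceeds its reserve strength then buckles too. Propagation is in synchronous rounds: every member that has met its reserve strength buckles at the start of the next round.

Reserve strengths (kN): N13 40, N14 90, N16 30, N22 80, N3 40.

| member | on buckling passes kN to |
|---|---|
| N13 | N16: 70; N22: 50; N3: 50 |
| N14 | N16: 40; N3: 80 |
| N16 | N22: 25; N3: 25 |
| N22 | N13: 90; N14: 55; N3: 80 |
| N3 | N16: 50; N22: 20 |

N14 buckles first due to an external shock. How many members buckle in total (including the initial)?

3

Round 1 — N14 buckles (initial).
  N16: +40 → 40 ≥ 30
  N3: +80 → 80 ≥ 40
Round 2 — N16, N3 buckle.
  N22: +25+20 → 45 < 80
No further bucklings.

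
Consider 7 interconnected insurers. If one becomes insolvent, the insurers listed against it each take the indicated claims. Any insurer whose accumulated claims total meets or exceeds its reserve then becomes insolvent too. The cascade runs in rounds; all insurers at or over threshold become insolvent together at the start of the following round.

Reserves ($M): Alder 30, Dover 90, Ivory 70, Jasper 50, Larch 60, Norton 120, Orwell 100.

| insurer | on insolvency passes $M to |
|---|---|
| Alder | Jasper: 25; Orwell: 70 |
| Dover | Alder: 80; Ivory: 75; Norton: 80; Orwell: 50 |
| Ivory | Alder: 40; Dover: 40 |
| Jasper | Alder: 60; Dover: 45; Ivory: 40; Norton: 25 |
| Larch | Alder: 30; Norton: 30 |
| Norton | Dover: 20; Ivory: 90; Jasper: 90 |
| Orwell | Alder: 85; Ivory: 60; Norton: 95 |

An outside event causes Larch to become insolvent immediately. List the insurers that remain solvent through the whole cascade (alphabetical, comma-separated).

Dover, Ivory, Jasper, Norton, Orwell

Round 1 — Larch becomes insolvent (initial).
  Alder: +30 → 30 ≥ 30
  Norton: +30 → 30 < 120
Round 2 — Alder becomes insolvent.
  Jasper: +25 → 25 < 50
  Orwell: +70 → 70 < 100
No further insolvencies.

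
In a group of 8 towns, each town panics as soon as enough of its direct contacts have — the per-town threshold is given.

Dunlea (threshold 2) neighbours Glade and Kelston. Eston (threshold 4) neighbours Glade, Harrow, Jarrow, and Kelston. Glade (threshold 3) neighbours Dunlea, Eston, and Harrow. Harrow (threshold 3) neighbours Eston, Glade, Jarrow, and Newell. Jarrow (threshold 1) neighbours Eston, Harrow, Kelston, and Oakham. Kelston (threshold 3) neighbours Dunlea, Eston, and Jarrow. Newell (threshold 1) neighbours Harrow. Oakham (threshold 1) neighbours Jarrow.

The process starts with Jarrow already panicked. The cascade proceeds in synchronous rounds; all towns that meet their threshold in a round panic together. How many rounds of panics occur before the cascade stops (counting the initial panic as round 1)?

2

Round 1 — Jarrow panics (initial).
Round 2 — checking thresholds:
  Eston: 1 of 4 neighbours < 4, below threshold.
  Harrow: 1 of 4 neighbours < 3, below threshold.
  Kelston: 1 of 3 neighbours < 3, below threshold.
  Oakham: 1 of 1 neighbours ≥ 1, panics.
Round 3 — no new panics; cascade stops.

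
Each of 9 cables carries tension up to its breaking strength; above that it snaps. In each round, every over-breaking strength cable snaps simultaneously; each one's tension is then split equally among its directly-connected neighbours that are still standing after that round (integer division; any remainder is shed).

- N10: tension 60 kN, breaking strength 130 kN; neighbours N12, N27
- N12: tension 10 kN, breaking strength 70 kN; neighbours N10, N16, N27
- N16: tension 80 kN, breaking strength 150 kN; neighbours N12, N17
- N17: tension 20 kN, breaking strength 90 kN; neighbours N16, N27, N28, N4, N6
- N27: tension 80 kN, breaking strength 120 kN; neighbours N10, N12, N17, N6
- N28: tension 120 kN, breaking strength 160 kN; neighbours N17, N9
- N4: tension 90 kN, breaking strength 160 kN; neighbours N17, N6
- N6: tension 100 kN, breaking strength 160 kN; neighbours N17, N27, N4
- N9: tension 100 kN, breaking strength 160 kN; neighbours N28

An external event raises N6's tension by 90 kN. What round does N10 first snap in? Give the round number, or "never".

never

Round 1 — N6 at 190 > 160. N6 snaps.
  N6 sheds 190 kN to N17, N27, N4: 63 each (1 lost).
    N17: 20+63 = 83 ≤ 90
    N27: 80+63 = 143 > 120
    N4: 90+63 = 153 ≤ 160
Round 2 — N27 snaps.
  N27 sheds 143 kN to N10, N12, N17: 47 each (2 lost).
    N10: 60+47 = 107 ≤ 130
    N12: 10+47 = 57 ≤ 70
    N17: 83+47 = 130 > 90
Round 3 — N17 snaps.
  N17 sheds 130 kN to N16, N28, N4: 43 each (1 lost).
    N16: 80+43 = 123 ≤ 150
    N28: 120+43 = 163 > 160
    N4: 153+43 = 196 > 160
Round 4 — N28, N4 snap.
  N28 sheds 163 kN to N9: 163 each.
    N9: 100+163 = 263 > 160
  N4 sheds 196 kN: no online neighbours, lost.
Round 5 — N9 snaps.
  N9 sheds 263 kN: no online neighbours, lost.
No further breaks.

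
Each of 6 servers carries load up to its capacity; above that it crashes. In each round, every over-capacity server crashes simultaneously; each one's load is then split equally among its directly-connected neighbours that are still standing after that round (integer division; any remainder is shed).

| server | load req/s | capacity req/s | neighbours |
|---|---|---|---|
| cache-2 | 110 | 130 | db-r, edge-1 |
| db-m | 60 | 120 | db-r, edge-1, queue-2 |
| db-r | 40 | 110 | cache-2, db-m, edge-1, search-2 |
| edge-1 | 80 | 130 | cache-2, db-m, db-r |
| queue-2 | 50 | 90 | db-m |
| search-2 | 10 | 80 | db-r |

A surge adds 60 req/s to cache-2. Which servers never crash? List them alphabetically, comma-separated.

Round 1 — cache-2 at 170 > 130. cache-2 crashes.
  cache-2 sheds 170 req/s to db-r, edge-1: 85 each.
    db-r: 40+85 = 125 > 110
    edge-1: 80+85 = 165 > 130
Round 2 — db-r, edge-1 crash.
  db-r sheds 125 req/s to db-m, search-2: 62 each (1 lost).
    db-m: 60+62 = 122 > 120
    search-2: 10+62 = 72 ≤ 80
  edge-1 sheds 165 req/s to db-m: 165 each.
    db-m: 122+165 = 287 > 120
Round 3 — db-m crashes.
  db-m sheds 287 req/s to queue-2: 287 each.
    queue-2: 50+287 = 337 > 90
Round 4 — queue-2 crashes.
  queue-2 sheds 337 req/s: no online neighbours, lost.
No further crashes.

search-2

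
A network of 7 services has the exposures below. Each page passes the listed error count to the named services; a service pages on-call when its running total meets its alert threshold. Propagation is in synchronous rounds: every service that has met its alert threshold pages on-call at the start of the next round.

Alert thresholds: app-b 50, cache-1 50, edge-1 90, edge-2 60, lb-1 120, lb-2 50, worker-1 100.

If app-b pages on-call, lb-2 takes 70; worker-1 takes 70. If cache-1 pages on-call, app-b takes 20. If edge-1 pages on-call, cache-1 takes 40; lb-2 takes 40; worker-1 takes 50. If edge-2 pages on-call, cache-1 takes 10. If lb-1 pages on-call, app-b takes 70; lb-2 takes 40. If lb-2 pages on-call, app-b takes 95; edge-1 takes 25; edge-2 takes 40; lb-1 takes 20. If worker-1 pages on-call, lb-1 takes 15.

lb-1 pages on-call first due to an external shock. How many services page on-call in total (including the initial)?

3

Round 1 — lb-1 pages on-call (initial).
  app-b: +70 → 70 ≥ 50
  lb-2: +40 → 40 < 50
Round 2 — app-b pages on-call.
  lb-2: +70 → 110 ≥ 50
  worker-1: +70 → 70 < 100
Round 3 — lb-2 pages on-call.
  edge-1: +25 → 25 < 90
  edge-2: +40 → 40 < 60
No further pages.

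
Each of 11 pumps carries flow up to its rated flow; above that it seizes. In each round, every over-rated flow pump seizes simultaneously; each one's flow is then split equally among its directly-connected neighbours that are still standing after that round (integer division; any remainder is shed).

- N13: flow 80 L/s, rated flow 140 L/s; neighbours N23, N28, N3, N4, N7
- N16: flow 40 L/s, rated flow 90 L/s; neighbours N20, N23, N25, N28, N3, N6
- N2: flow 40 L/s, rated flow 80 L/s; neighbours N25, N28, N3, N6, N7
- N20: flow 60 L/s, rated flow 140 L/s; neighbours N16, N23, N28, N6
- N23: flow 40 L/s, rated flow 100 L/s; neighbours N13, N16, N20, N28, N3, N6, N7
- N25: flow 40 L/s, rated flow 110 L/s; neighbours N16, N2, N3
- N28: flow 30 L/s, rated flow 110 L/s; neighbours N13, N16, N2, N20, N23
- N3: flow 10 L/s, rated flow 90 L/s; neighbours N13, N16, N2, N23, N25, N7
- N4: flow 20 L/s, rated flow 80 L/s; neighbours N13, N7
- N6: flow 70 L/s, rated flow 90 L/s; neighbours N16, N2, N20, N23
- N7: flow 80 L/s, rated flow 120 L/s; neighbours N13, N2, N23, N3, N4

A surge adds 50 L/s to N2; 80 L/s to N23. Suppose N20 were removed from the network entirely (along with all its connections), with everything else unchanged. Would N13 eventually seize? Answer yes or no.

With N20 removed:
Round 1 — N2 at 90 > 80; N23 at 120 > 100. N2, N23 seize.
  N2 sheds 90 L/s to N25, N28, N3, N6, N7: 18 each.
    N25: 40+18 = 58 ≤ 110
    N28: 30+18 = 48 ≤ 110
    N3: 10+18 = 28 ≤ 90
    N6: 70+18 = 88 ≤ 90
    N7: 80+18 = 98 ≤ 120
  N23 sheds 120 L/s to N13, N16, N28, N3, N6, N7: 20 each.
    N13: 80+20 = 100 ≤ 140
    N16: 40+20 = 60 ≤ 90
    N28: 48+20 = 68 ≤ 110
    N3: 28+20 = 48 ≤ 90
    N6: 88+20 = 108 > 90
    N7: 98+20 = 118 ≤ 120
Round 2 — N6 seizes.
  N6 sheds 108 L/s to N16: 108 each.
    N16: 60+108 = 168 > 90
Round 3 — N16 seizes.
  N16 sheds 168 L/s to N25, N28, N3: 56 each.
    N25: 58+56 = 114 > 110
    N28: 68+56 = 124 > 110
    N3: 48+56 = 104 > 90
Round 4 — N25, N28, N3 seize.
  N25 sheds 114 L/s: no online neighbours, lost.
  N28 sheds 124 L/s to N13: 124 each.
    N13: 100+124 = 224 > 140
  N3 sheds 104 L/s to N13, N7: 52 each.
    N13: 224+52 = 276 > 140
    N7: 118+52 = 170 > 120
Round 5 — N13, N7 seize.
  N13 sheds 276 L/s to N4: 276 each.
    N4: 20+276 = 296 > 80
  N7 sheds 170 L/s to N4: 170 each.
    N4: 296+170 = 466 > 80
Round 6 — N4 seizes.
  N4 sheds 466 L/s: no online neighbours, lost.
No further seizures.

yes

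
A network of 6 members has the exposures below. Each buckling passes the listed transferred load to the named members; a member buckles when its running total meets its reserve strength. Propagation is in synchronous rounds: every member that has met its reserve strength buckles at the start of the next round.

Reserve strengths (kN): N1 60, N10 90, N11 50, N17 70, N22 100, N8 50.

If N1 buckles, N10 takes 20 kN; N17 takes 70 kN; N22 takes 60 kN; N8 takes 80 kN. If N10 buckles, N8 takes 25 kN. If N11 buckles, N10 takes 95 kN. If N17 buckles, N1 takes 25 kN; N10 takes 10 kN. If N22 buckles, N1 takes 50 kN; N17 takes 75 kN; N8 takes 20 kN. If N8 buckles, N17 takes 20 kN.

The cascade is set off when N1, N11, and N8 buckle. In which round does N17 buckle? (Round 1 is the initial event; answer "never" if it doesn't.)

2

Round 1 — N1, N11, N8 buckle (initial).
  N10: +20+95 → 115 ≥ 90
  N17: +70+20 → 90 ≥ 70
  N22: +60 → 60 < 100
Round 2 — N10, N17 buckle.
No further bucklings.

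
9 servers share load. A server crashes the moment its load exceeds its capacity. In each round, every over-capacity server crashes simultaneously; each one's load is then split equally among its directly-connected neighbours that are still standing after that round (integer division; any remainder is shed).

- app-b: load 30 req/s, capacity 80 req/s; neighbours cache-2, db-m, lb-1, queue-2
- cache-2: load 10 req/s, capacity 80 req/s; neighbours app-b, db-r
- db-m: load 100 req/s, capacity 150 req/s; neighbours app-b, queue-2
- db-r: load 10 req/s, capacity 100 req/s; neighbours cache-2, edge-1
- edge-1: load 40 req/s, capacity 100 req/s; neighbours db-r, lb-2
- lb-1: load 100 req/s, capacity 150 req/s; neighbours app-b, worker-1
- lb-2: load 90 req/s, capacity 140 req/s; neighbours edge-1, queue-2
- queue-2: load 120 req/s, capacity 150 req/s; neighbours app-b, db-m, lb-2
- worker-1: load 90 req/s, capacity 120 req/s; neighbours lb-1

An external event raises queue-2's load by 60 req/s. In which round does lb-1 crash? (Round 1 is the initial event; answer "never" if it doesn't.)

Round 1 — queue-2 at 180 > 150. queue-2 crashes.
  queue-2 sheds 180 req/s to app-b, db-m, lb-2: 60 each.
    app-b: 30+60 = 90 > 80
    db-m: 100+60 = 160 > 150
    lb-2: 90+60 = 150 > 140
Round 2 — app-b, db-m, lb-2 crash.
  app-b sheds 90 req/s to cache-2, lb-1: 45 each.
    cache-2: 10+45 = 55 ≤ 80
    lb-1: 100+45 = 145 ≤ 150
  db-m sheds 160 req/s: no online neighbours, lost.
  lb-2 sheds 150 req/s to edge-1: 150 each.
    edge-1: 40+150 = 190 > 100
Round 3 — edge-1 crashes.
  edge-1 sheds 190 req/s to db-r: 190 each.
    db-r: 10+190 = 200 > 100
Round 4 — db-r crashes.
  db-r sheds 200 req/s to cache-2: 200 each.
    cache-2: 55+200 = 255 > 80
Round 5 — cache-2 crashes.
  cache-2 sheds 255 req/s: no online neighbours, lost.
No further crashes.

never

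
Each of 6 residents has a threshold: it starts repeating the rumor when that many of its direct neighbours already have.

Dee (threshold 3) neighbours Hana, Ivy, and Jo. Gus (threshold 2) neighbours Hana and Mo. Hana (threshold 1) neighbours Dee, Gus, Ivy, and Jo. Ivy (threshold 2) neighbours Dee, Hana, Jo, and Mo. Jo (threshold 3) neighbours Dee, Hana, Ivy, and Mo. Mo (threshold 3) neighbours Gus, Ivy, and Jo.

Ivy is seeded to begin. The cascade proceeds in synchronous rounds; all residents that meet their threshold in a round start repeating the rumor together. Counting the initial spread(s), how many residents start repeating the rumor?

2

Round 1 — Ivy starts repeating the rumor (initial).
Round 2 — checking thresholds:
  Dee: 1 of 3 neighbours < 3, holds.
  Hana: 1 of 4 neighbours ≥ 1, starts repeating the rumor.
  Jo: 1 of 4 neighbours < 3, holds.
  Mo: 1 of 3 neighbours < 3, holds.
Round 3 — no new spreads; cascade stops.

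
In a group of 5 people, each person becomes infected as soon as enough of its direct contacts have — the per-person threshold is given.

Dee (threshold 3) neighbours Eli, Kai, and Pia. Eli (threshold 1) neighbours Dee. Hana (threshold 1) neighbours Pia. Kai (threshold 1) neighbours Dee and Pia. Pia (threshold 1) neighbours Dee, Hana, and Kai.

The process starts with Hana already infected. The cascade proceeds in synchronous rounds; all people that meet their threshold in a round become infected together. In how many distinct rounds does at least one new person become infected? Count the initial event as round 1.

3

Round 1 — Hana becomes infected (initial).
Round 2 — checking thresholds:
  Pia: 1 of 3 neighbours ≥ 1, becomes infected.
Round 3 — checking thresholds:
  Dee: 1 of 3 neighbours < 3, not yet.
  Kai: 1 of 2 neighbours ≥ 1, becomes infected.
Round 4 — no new infections; cascade stops.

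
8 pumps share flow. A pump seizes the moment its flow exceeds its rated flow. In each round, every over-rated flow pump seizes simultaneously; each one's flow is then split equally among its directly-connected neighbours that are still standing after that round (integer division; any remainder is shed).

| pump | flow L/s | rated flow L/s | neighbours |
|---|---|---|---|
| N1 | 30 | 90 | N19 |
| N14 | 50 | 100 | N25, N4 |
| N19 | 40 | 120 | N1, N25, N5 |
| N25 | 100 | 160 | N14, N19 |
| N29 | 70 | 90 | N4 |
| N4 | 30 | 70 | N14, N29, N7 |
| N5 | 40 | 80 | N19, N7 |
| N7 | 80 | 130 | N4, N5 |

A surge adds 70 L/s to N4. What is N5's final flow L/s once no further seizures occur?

Round 1 — N4 at 100 > 70. N4 seizes.
  N4 sheds 100 L/s to N14, N29, N7: 33 each (1 lost).
    N14: 50+33 = 83 ≤ 100
    N29: 70+33 = 103 > 90
    N7: 80+33 = 113 ≤ 130
Round 2 — N29 seizes.
  N29 sheds 103 L/s: no online neighbours, lost.
No further seizures.

40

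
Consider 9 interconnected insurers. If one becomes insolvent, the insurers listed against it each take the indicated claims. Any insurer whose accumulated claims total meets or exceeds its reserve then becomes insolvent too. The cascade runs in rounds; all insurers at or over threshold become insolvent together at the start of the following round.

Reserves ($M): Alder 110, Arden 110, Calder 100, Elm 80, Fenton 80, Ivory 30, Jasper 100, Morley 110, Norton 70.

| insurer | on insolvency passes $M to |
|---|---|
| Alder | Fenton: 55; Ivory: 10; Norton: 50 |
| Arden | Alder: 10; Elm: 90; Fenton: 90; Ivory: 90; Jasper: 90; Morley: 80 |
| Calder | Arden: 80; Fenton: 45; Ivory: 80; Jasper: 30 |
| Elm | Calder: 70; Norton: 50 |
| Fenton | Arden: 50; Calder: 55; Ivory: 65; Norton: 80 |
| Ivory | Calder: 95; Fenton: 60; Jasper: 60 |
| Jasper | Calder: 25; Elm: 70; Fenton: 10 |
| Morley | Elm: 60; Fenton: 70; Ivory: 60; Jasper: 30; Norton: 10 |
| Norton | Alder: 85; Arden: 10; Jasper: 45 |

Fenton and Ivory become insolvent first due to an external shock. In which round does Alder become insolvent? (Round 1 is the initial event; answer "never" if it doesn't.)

never

Round 1 — Fenton, Ivory become insolvent (initial).
  Arden: +50 → 50 < 110
  Calder: +55+95 → 150 ≥ 100
  Jasper: +60 → 60 < 100
  Norton: +80 → 80 ≥ 70
Round 2 — Calder, Norton become insolvent.
  Alder: +85 → 85 < 110
  Arden: +80+10 → 140 ≥ 110
  Jasper: +30+45 → 135 ≥ 100
Round 3 — Arden, Jasper become insolvent.
  Alder: +10 → 95 < 110
  Elm: +90+70 → 160 ≥ 80
  Morley: +80 → 80 < 110
Round 4 — Elm becomes insolvent.
No further insolvencies.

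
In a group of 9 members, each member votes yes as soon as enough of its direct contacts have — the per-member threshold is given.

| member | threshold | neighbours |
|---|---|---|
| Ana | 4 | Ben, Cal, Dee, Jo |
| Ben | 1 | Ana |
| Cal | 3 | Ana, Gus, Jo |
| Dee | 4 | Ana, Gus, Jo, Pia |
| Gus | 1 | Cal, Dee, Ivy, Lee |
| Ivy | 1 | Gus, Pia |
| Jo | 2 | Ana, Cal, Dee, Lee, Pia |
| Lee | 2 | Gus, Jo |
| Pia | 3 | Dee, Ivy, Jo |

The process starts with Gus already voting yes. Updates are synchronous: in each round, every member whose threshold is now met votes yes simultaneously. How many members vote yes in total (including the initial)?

Round 1 — Gus votes yes (initial).
Round 2 — checking thresholds:
  Cal: 1 of 3 neighbours < 3, below threshold.
  Dee: 1 of 4 neighbours < 4, below threshold.
  Ivy: 1 of 2 neighbours ≥ 1, votes yes.
  Lee: 1 of 2 neighbours < 2, below threshold.
Round 3 — no new yes votes; cascade stops.

2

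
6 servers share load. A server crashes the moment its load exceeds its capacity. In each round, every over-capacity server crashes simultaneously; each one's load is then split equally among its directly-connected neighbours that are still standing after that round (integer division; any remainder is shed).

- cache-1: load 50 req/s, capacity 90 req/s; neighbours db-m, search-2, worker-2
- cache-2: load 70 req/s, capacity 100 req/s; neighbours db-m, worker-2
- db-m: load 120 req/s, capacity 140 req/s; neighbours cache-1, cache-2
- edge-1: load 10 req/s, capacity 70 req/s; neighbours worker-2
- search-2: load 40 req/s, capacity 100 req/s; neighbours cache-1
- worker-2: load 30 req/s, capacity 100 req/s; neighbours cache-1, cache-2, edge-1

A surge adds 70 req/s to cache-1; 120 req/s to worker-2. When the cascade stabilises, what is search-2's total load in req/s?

100

Round 1 — cache-1 at 120 > 90; worker-2 at 150 > 100. cache-1, worker-2 crash.
  cache-1 sheds 120 req/s to db-m, search-2: 60 each.
    db-m: 120+60 = 180 > 140
    search-2: 40+60 = 100 ≤ 100
  worker-2 sheds 150 req/s to cache-2, edge-1: 75 each.
    cache-2: 70+75 = 145 > 100
    edge-1: 10+75 = 85 > 70
Round 2 — cache-2, db-m, edge-1 crash.
  cache-2 sheds 145 req/s: no online neighbours, lost.
  db-m sheds 180 req/s: no online neighbours, lost.
  edge-1 sheds 85 req/s: no online neighbours, lost.
No further crashes.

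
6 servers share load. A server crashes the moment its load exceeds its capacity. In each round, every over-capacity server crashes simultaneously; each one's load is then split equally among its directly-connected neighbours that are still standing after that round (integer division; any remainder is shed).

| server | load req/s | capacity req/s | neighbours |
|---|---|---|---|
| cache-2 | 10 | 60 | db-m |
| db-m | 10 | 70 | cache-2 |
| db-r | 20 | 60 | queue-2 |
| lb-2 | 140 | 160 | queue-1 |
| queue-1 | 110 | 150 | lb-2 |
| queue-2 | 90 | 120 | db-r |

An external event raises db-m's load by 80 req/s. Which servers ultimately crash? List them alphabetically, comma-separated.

cache-2, db-m

Round 1 — db-m at 90 > 70. db-m crashes.
  db-m sheds 90 req/s to cache-2: 90 each.
    cache-2: 10+90 = 100 > 60
Round 2 — cache-2 crashes.
  cache-2 sheds 100 req/s: no online neighbours, lost.
No further crashes.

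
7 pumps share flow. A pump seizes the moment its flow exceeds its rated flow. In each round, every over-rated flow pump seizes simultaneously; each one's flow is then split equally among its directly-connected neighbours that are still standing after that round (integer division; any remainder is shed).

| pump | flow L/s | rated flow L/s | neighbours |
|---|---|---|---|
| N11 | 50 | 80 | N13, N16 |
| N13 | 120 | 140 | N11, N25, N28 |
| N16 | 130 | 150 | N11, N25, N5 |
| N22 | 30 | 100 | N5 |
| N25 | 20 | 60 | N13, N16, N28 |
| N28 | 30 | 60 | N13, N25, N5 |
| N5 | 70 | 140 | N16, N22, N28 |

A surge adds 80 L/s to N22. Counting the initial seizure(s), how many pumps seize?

7

Round 1 — N22 at 110 > 100. N22 seizes.
  N22 sheds 110 L/s to N5: 110 each.
    N5: 70+110 = 180 > 140
Round 2 — N5 seizes.
  N5 sheds 180 L/s to N16, N28: 90 each.
    N16: 130+90 = 220 > 150
    N28: 30+90 = 120 > 60
Round 3 — N16, N28 seize.
  N16 sheds 220 L/s to N11, N25: 110 each.
    N11: 50+110 = 160 > 80
    N25: 20+110 = 130 > 60
  N28 sheds 120 L/s to N13, N25: 60 each.
    N13: 120+60 = 180 > 140
    N25: 130+60 = 190 > 60
Round 4 — N11, N13, N25 seize.
  N11 sheds 160 L/s: no online neighbours, lost.
  N13 sheds 180 L/s: no online neighbours, lost.
  N25 sheds 190 L/s: no online neighbours, lost.
No further seizures.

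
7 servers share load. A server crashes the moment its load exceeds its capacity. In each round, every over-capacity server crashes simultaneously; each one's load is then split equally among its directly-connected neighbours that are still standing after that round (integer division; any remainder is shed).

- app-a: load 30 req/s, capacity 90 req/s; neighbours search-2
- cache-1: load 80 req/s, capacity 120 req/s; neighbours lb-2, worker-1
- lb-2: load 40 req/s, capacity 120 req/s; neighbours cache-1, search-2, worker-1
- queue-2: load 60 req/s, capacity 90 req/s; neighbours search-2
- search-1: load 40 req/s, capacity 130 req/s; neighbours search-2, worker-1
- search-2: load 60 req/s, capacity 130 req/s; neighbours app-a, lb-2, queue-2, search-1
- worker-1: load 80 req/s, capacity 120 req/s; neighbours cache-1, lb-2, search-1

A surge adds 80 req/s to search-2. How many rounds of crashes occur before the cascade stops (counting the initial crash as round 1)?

Round 1 — search-2 at 140 > 130. search-2 crashes.
  search-2 sheds 140 req/s to app-a, lb-2, queue-2, search-1: 35 each.
    app-a: 30+35 = 65 ≤ 90
    lb-2: 40+35 = 75 ≤ 120
    queue-2: 60+35 = 95 > 90
    search-1: 40+35 = 75 ≤ 130
Round 2 — queue-2 crashes.
  queue-2 sheds 95 req/s: no online neighbours, lost.
No further crashes.

2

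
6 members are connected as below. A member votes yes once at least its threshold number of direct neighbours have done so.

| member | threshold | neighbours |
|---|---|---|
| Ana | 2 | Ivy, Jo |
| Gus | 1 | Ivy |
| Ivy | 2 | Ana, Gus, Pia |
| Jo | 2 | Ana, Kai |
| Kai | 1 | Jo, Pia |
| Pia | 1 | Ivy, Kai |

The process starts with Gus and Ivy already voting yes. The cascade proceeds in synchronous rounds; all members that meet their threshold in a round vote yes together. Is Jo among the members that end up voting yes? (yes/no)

Round 1 — Gus, Ivy vote yes (initial).
Round 2 — checking thresholds:
  Ana: 1 of 2 neighbours < 2, not yet.
  Pia: 1 of 2 neighbours ≥ 1, votes yes.
Round 3 — checking thresholds:
  Ana: 1 of 2 neighbours < 2, not yet.
  Kai: 1 of 2 neighbours ≥ 1, votes yes.
Round 4 — no new yes votes; cascade stops.

no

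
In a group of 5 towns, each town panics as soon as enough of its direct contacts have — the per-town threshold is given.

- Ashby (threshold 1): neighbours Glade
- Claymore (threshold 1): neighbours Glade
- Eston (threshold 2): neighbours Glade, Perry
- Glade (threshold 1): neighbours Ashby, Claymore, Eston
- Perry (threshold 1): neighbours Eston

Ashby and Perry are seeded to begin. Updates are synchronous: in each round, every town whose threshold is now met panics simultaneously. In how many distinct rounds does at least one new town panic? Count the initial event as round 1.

Round 1 — Ashby, Perry panic (initial).
Round 2 — checking thresholds:
  Eston: 1 of 2 neighbours < 2, below threshold.
  Glade: 1 of 3 neighbours ≥ 1, panics.
Round 3 — checking thresholds:
  Claymore: 1 of 1 neighbours ≥ 1, panics.
  Eston: 2 of 2 neighbours ≥ 2, panics.
Round 4 — no new panics; cascade stops.

3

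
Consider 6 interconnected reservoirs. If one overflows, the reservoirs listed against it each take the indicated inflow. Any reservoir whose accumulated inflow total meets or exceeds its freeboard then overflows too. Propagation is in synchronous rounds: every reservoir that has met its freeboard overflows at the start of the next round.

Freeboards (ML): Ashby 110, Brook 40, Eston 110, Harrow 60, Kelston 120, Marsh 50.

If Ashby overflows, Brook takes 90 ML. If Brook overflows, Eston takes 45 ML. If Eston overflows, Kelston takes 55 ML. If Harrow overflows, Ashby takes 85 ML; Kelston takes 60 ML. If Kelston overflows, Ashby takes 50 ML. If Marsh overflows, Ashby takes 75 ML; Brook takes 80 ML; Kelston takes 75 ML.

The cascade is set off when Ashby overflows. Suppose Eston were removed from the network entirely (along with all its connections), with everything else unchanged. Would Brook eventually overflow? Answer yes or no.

With Eston removed:
Round 1 — Ashby overflows (initial).
  Brook: +90 → 90 ≥ 40
Round 2 — Brook overflows.
No further overflows.

yes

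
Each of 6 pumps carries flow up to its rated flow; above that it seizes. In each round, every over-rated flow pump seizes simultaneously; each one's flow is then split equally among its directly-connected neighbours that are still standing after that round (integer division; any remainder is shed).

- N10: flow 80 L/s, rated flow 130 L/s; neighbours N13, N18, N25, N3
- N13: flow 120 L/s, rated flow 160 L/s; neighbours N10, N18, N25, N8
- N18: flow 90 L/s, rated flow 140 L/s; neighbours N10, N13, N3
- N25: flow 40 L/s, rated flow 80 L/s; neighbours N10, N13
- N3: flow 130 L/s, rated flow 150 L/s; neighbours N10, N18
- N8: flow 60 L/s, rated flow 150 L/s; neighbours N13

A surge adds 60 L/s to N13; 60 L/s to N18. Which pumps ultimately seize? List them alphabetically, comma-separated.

Round 1 — N13 at 180 > 160; N18 at 150 > 140. N13, N18 seize.
  N13 sheds 180 L/s to N10, N25, N8: 60 each.
    N10: 80+60 = 140 > 130
    N25: 40+60 = 100 > 80
    N8: 60+60 = 120 ≤ 150
  N18 sheds 150 L/s to N10, N3: 75 each.
    N10: 140+75 = 215 > 130
    N3: 130+75 = 205 > 150
Round 2 — N10, N25, N3 seize.
  N10 sheds 215 L/s: no online neighbours, lost.
  N25 sheds 100 L/s: no online neighbours, lost.
  N3 sheds 205 L/s: no online neighbours, lost.
No further seizures.

N10, N13, N18, N25, N3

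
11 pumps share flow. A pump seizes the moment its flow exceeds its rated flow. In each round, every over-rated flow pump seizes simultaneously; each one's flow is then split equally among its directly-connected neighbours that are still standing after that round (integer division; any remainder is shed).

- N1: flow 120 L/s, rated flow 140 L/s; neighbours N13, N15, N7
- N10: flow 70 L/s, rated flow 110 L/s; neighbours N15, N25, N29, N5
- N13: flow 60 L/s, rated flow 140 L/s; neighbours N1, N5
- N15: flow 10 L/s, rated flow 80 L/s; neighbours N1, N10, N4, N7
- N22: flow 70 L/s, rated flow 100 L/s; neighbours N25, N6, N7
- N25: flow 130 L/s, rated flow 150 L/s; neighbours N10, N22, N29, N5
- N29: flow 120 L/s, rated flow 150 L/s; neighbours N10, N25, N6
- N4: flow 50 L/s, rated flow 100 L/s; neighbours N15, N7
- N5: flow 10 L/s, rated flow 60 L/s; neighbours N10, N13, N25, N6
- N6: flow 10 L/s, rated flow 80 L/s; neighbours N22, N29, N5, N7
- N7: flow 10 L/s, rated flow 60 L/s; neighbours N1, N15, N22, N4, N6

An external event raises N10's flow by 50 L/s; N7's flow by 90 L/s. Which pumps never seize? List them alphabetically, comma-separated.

Round 1 — N10 at 120 > 110; N7 at 100 > 60. N10, N7 seize.
  N10 sheds 120 L/s to N15, N25, N29, N5: 30 each.
    N15: 10+30 = 40 ≤ 80
    N25: 130+30 = 160 > 150
    N29: 120+30 = 150 ≤ 150
    N5: 10+30 = 40 ≤ 60
  N7 sheds 100 L/s to N1, N15, N22, N4, N6: 20 each.
    N1: 120+20 = 140 ≤ 140
    N15: 40+20 = 60 ≤ 80
    N22: 70+20 = 90 ≤ 100
    N4: 50+20 = 70 ≤ 100
    N6: 10+20 = 30 ≤ 80
Round 2 — N25 seizes.
  N25 sheds 160 L/s to N22, N29, N5: 53 each (1 lost).
    N22: 90+53 = 143 > 100
    N29: 150+53 = 203 > 150
    N5: 40+53 = 93 > 60
Round 3 — N22, N29, N5 seize.
  N22 sheds 143 L/s to N6: 143 each.
    N6: 30+143 = 173 > 80
  N29 sheds 203 L/s to N6: 203 each.
    N6: 173+203 = 376 > 80
  N5 sheds 93 L/s to N13, N6: 46 each (1 lost).
    N13: 60+46 = 106 ≤ 140
    N6: 376+46 = 422 > 80
Round 4 — N6 seizes.
  N6 sheds 422 L/s: no online neighbours, lost.
No further seizures.

N1, N13, N15, N4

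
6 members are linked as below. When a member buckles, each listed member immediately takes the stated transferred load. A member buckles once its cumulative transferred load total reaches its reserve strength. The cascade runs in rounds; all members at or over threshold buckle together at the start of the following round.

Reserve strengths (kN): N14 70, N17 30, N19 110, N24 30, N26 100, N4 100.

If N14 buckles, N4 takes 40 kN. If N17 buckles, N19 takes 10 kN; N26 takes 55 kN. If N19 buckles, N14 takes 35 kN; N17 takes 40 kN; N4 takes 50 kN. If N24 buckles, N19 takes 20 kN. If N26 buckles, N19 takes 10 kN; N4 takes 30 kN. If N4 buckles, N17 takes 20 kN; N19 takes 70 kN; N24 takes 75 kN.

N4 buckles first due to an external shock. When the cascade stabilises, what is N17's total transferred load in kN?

Round 1 — N4 buckles (initial).
  N17: +20 → 20 < 30
  N19: +70 → 70 < 110
  N24: +75 → 75 ≥ 30
Round 2 — N24 buckles.
  N19: +20 → 90 < 110
No further bucklings.

20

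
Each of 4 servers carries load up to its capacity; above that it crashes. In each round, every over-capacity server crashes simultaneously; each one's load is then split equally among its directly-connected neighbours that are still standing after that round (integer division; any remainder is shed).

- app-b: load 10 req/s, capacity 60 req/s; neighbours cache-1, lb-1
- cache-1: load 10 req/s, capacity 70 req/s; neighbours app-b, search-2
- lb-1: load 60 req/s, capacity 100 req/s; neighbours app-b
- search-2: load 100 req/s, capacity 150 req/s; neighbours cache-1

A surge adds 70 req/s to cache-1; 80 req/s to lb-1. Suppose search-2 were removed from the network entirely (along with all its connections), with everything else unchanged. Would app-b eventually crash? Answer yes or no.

yes

With search-2 removed:
Round 1 — cache-1 at 80 > 70; lb-1 at 140 > 100. cache-1, lb-1 crash.
  cache-1 sheds 80 req/s to app-b: 80 each.
    app-b: 10+80 = 90 > 60
  lb-1 sheds 140 req/s to app-b: 140 each.
    app-b: 90+140 = 230 > 60
Round 2 — app-b crashes.
  app-b sheds 230 req/s: no online neighbours, lost.
No further crashes.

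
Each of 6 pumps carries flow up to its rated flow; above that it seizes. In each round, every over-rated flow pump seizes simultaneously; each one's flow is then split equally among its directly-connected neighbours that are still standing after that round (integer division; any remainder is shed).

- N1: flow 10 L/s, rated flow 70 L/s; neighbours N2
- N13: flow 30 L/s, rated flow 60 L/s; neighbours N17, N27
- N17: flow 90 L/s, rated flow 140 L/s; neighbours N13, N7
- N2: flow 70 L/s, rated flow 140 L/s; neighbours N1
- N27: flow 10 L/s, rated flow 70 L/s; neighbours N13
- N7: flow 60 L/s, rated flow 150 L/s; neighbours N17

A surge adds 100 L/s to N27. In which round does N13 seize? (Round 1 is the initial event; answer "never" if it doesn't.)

Round 1 — N27 at 110 > 70. N27 seizes.
  N27 sheds 110 L/s to N13: 110 each.
    N13: 30+110 = 140 > 60
Round 2 — N13 seizes.
  N13 sheds 140 L/s to N17: 140 each.
    N17: 90+140 = 230 > 140
Round 3 — N17 seizes.
  N17 sheds 230 L/s to N7: 230 each.
    N7: 60+230 = 290 > 150
Round 4 — N7 seizes.
  N7 sheds 290 L/s: no online neighbours, lost.
No further seizures.

2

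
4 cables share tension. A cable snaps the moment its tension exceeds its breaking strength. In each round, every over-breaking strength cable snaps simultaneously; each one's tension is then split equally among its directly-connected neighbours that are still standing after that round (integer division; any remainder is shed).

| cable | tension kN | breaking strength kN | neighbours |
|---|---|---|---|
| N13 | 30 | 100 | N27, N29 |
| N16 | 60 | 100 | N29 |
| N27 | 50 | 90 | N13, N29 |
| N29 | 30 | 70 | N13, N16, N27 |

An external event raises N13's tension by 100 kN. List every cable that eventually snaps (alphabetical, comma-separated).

N13, N16, N27, N29

Round 1 — N13 at 130 > 100. N13 snaps.
  N13 sheds 130 kN to N27, N29: 65 each.
    N27: 50+65 = 115 > 90
    N29: 30+65 = 95 > 70
Round 2 — N27, N29 snap.
  N27 sheds 115 kN: no online neighbours, lost.
  N29 sheds 95 kN to N16: 95 each.
    N16: 60+95 = 155 > 100
Round 3 — N16 snaps.
  N16 sheds 155 kN: no online neighbours, lost.
No further breaks.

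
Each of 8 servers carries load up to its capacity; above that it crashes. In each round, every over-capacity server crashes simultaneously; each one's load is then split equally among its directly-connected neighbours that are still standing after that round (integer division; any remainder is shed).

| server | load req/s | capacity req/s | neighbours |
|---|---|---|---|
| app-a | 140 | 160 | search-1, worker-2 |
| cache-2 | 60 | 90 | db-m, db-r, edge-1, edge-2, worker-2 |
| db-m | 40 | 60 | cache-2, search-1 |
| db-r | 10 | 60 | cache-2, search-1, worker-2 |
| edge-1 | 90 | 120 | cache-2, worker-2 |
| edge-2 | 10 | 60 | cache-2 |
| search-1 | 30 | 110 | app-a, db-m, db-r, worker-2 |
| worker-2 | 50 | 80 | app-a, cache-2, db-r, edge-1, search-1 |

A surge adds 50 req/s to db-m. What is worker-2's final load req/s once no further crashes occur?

76

Round 1 — db-m at 90 > 60. db-m crashes.
  db-m sheds 90 req/s to cache-2, search-1: 45 each.
    cache-2: 60+45 = 105 > 90
    search-1: 30+45 = 75 ≤ 110
Round 2 — cache-2 crashes.
  cache-2 sheds 105 req/s to db-r, edge-1, edge-2, worker-2: 26 each (1 lost).
    db-r: 10+26 = 36 ≤ 60
    edge-1: 90+26 = 116 ≤ 120
    edge-2: 10+26 = 36 ≤ 60
    worker-2: 50+26 = 76 ≤ 80
No further crashes.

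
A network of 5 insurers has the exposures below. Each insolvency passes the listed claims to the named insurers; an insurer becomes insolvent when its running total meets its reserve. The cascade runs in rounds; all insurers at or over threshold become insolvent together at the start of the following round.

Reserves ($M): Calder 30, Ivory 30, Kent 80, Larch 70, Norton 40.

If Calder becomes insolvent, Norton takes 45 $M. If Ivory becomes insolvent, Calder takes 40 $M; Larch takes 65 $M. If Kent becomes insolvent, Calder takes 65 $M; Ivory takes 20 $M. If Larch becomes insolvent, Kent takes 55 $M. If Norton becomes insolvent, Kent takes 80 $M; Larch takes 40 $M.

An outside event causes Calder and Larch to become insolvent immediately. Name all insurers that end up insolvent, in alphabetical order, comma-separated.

Round 1 — Calder, Larch become insolvent (initial).
  Kent: +55 → 55 < 80
  Norton: +45 → 45 ≥ 40
Round 2 — Norton becomes insolvent.
  Kent: +80 → 135 ≥ 80
Round 3 — Kent becomes insolvent.
  Ivory: +20 → 20 < 30
No further insolvencies.

Calder, Kent, Larch, Norton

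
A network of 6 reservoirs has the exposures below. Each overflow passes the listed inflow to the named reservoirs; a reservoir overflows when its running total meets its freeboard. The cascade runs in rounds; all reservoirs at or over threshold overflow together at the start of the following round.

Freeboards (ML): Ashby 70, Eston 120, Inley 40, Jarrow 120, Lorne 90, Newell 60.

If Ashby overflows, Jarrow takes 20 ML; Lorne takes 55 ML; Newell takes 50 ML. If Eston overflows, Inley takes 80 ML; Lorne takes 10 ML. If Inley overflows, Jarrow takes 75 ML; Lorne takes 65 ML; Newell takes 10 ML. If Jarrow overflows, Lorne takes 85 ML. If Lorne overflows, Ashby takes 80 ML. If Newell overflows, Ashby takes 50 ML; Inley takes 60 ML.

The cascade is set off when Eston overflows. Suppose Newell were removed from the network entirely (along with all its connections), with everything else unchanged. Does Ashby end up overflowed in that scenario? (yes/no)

With Newell removed:
Round 1 — Eston overflows (initial).
  Inley: +80 → 80 ≥ 40
  Lorne: +10 → 10 < 90
Round 2 — Inley overflows.
  Jarrow: +75 → 75 < 120
  Lorne: +65 → 75 < 90
No further overflows.

no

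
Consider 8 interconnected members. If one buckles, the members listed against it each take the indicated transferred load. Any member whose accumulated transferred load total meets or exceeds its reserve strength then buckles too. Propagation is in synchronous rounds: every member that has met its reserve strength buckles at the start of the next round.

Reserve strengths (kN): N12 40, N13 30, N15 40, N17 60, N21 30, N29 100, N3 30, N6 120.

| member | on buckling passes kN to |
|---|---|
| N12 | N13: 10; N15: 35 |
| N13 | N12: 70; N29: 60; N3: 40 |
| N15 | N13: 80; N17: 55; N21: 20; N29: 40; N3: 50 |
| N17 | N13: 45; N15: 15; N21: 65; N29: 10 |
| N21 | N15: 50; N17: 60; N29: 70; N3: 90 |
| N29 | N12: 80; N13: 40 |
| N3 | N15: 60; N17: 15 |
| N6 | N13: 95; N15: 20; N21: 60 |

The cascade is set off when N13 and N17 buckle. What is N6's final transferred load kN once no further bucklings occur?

0

Round 1 — N13, N17 buckle (initial).
  N12: +70 → 70 ≥ 40
  N15: +15 → 15 < 40
  N21: +65 → 65 ≥ 30
  N29: +60+10 → 70 < 100
  N3: +40 → 40 ≥ 30
Round 2 — N12, N21, N3 buckle.
  N15: +35+50+60 → 160 ≥ 40
  N29: +70 → 140 ≥ 100
Round 3 — N15, N29 buckle.
No further bucklings.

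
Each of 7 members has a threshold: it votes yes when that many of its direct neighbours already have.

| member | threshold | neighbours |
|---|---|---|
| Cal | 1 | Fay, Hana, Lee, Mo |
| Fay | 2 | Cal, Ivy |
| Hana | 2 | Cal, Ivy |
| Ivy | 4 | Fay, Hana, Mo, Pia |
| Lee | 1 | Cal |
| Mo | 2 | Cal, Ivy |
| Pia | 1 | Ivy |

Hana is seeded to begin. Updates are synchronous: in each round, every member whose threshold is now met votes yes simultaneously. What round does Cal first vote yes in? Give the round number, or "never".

Round 1 — Hana votes yes (initial).
Round 2 — checking thresholds:
  Cal: 1 of 4 neighbours ≥ 1, votes yes.
  Ivy: 1 of 4 neighbours < 4, not yet.
Round 3 — checking thresholds:
  Fay: 1 of 2 neighbours < 2, not yet.
  Ivy: 1 of 4 neighbours < 4, not yet.
  Lee: 1 of 1 neighbours ≥ 1, votes yes.
  Mo: 1 of 2 neighbours < 2, not yet.
Round 4 — no new yes votes; cascade stops.

2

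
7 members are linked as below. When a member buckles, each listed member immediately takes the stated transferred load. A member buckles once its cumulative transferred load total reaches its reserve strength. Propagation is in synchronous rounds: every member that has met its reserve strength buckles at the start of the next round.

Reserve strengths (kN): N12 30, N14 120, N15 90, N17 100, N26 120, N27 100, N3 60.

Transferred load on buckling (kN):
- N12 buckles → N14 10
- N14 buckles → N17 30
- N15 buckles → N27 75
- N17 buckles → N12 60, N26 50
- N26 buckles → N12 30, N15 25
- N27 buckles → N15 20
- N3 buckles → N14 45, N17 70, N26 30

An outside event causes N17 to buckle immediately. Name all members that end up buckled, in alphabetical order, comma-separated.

Round 1 — N17 buckles (initial).
  N12: +60 → 60 ≥ 30
  N26: +50 → 50 < 120
Round 2 — N12 buckles.
  N14: +10 → 10 < 120
No further bucklings.

N12, N17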